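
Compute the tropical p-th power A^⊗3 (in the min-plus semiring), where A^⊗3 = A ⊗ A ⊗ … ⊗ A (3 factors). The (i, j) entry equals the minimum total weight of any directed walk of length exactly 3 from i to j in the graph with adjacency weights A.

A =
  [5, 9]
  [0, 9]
A^⊗3 =
  [14, 18]
  [9, 14]

Each entry (A^⊗3)_ij equals the minimum over all length-3 walks i = v_0 → v_1 → … → v_3 = j of Σ_t A[v_t][v_{t+1}]. For example, for (i, j) = (0, 1) we minimise over 4 possible intermediate vertex sequences; the minimum is 18, attained along the walk 0 → 1 → 0 → 1.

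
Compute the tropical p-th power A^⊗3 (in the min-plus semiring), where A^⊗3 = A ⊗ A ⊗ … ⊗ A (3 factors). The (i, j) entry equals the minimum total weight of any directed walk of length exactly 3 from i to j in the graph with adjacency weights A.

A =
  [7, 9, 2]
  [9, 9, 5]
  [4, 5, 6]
A^⊗3 =
  [12, 13, 8]
  [15, 16, 11]
  [10, 11, 12]

Each entry (A^⊗3)_ij equals the minimum over all length-3 walks i = v_0 → v_1 → … → v_3 = j of Σ_t A[v_t][v_{t+1}]. For example, for (i, j) = (0, 2) we minimise over 9 possible intermediate vertex sequences; the minimum is 8, attained along the walk 0 → 2 → 0 → 2.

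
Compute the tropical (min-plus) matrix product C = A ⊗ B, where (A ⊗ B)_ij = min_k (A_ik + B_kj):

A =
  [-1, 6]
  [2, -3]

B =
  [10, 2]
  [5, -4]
A ⊗ B =
  [9, 1]
  [2, -7]

Apply the min-plus product entry-by-entry:
  C[0][0] = min over k of (A[0][0] + B[0][0] = -1 + 10 = 9, A[0][1] + B[1][0] = 6 + 5 = 11) = 9 (attained at k = 0)
  C[0][1] = min over k of (A[0][0] + B[0][1] = -1 + 2 = 1, A[0][1] + B[1][1] = 6 + -4 = 2) = 1 (attained at k = 0)
  C[1][0] = min over k of (A[1][0] + B[0][0] = 2 + 10 = 12, A[1][1] + B[1][0] = -3 + 5 = 2) = 2 (attained at k = 1)
  C[1][1] = min over k of (A[1][0] + B[0][1] = 2 + 2 = 4, A[1][1] + B[1][1] = -3 + -4 = -7) = -7 (attained at k = 1)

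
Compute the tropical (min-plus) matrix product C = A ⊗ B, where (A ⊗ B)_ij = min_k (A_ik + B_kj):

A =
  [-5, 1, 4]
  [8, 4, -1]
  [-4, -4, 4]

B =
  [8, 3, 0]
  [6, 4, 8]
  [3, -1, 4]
A ⊗ B =
  [3, -2, -5]
  [2, -2, 3]
  [2, -1, -4]

Apply the min-plus product entry-by-entry:
  C[0][0] = min over k of (A[0][0] + B[0][0] = -5 + 8 = 3, A[0][1] + B[1][0] = 1 + 6 = 7, A[0][2] + B[2][0] = 4 + 3 = 7) = 3 (attained at k = 0)
  C[0][1] = min over k of (A[0][0] + B[0][1] = -5 + 3 = -2, A[0][1] + B[1][1] = 1 + 4 = 5, A[0][2] + B[2][1] = 4 + -1 = 3) = -2 (attained at k = 0)
  C[0][2] = min over k of (A[0][0] + B[0][2] = -5 + 0 = -5, A[0][1] + B[1][2] = 1 + 8 = 9, A[0][2] + B[2][2] = 4 + 4 = 8) = -5 (attained at k = 0)
  C[1][0] = min over k of (A[1][0] + B[0][0] = 8 + 8 = 16, A[1][1] + B[1][0] = 4 + 6 = 10, A[1][2] + B[2][0] = -1 + 3 = 2) = 2 (attained at k = 2)
  C[1][1] = min over k of (A[1][0] + B[0][1] = 8 + 3 = 11, A[1][1] + B[1][1] = 4 + 4 = 8, A[1][2] + B[2][1] = -1 + -1 = -2) = -2 (attained at k = 2)
  C[1][2] = min over k of (A[1][0] + B[0][2] = 8 + 0 = 8, A[1][1] + B[1][2] = 4 + 8 = 12, A[1][2] + B[2][2] = -1 + 4 = 3) = 3 (attained at k = 2)
  C[2][0] = min over k of (A[2][0] + B[0][0] = -4 + 8 = 4, A[2][1] + B[1][0] = -4 + 6 = 2, A[2][2] + B[2][0] = 4 + 3 = 7) = 2 (attained at k = 1)
  C[2][1] = min over k of (A[2][0] + B[0][1] = -4 + 3 = -1, A[2][1] + B[1][1] = -4 + 4 = 0, A[2][2] + B[2][1] = 4 + -1 = 3) = -1 (attained at k = 0)
  C[2][2] = min over k of (A[2][0] + B[0][2] = -4 + 0 = -4, A[2][1] + B[1][2] = -4 + 8 = 4, A[2][2] + B[2][2] = 4 + 4 = 8) = -4 (attained at k = 0)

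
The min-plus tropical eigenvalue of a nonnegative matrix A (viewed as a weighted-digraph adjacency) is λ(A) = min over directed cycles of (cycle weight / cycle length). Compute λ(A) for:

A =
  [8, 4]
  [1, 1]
λ(A) = 1

Enumerate directed cycles and compute their means (weight / length). Sample:
  cycle 0 → 0: weight = 8, length = 1, mean = 8/1 ≈ 8.000
  cycle 1 → 1: weight = 1, length = 1, mean = 1/1 ≈ 1.000
  cycle 0 → 1 → 0: weight = 5, length = 2, mean = 5/2 ≈ 2.500
  cycle 1 → 0 → 1: weight = 5, length = 2, mean = 5/2 ≈ 2.500
Minimum mean = 1.000, attained e.g. along the cycle 1 → 1 with weight 1 and length 1. So λ(A) = 1/1 = 1.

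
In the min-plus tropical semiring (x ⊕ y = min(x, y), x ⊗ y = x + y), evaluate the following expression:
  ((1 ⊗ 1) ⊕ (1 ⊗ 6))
((1 ⊗ 1) ⊕ (1 ⊗ 6)) = 2

Expand innermost to outermost. Recall ⊕ takes the minimum of its arguments and ⊗ takes their sum. Working out the expression ((1 ⊗ 1) ⊕ (1 ⊗ 6)) gives 2.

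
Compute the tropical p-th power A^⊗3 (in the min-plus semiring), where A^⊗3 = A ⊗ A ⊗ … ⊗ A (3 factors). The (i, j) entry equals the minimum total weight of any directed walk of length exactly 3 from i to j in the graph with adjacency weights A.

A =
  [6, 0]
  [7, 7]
A^⊗3 =
  [13, 7]
  [14, 13]

Each entry (A^⊗3)_ij equals the minimum over all length-3 walks i = v_0 → v_1 → … → v_3 = j of Σ_t A[v_t][v_{t+1}]. For example, for (i, j) = (0, 1) we minimise over 4 possible intermediate vertex sequences; the minimum is 7, attained along the walk 0 → 1 → 0 → 1.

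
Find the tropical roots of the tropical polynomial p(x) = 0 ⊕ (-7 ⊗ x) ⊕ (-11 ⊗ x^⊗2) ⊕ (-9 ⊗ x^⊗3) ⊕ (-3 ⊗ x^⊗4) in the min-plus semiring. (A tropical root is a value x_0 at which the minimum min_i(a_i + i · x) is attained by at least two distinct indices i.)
Roots: {-6, -2, 4, 7}

Each tropical root is a break point of the lower envelope of the lines y = a_i + i · x (there are 5 lines, with slopes 0, 1, ..., 4). Only the lines that attain the minimum somewhere contribute to roots; other lines are dominated. Here the surviving (envelope) indices are i = 4, i = 3, i = 2, i = 1, i = 0.
Intersections between consecutive envelope lines give the roots: for adjacent envelope indices i < j the intersection is x = (a_i − a_j) / (j − i). Reading off the sorted break points: {-6, -2, 4, 7}.
Verification: at each break x_0, at least two indices attain the minimum of min_i(a_i + i · x_0).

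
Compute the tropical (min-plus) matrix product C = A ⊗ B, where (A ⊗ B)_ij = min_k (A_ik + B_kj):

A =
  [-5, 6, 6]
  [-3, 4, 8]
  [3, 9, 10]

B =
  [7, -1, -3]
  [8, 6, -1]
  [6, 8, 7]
A ⊗ B =
  [2, -6, -8]
  [4, -4, -6]
  [10, 2, 0]

Apply the min-plus product entry-by-entry:
  C[0][0] = min over k of (A[0][0] + B[0][0] = -5 + 7 = 2, A[0][1] + B[1][0] = 6 + 8 = 14, A[0][2] + B[2][0] = 6 + 6 = 12) = 2 (attained at k = 0)
  C[0][1] = min over k of (A[0][0] + B[0][1] = -5 + -1 = -6, A[0][1] + B[1][1] = 6 + 6 = 12, A[0][2] + B[2][1] = 6 + 8 = 14) = -6 (attained at k = 0)
  C[0][2] = min over k of (A[0][0] + B[0][2] = -5 + -3 = -8, A[0][1] + B[1][2] = 6 + -1 = 5, A[0][2] + B[2][2] = 6 + 7 = 13) = -8 (attained at k = 0)
  C[1][0] = min over k of (A[1][0] + B[0][0] = -3 + 7 = 4, A[1][1] + B[1][0] = 4 + 8 = 12, A[1][2] + B[2][0] = 8 + 6 = 14) = 4 (attained at k = 0)
  C[1][1] = min over k of (A[1][0] + B[0][1] = -3 + -1 = -4, A[1][1] + B[1][1] = 4 + 6 = 10, A[1][2] + B[2][1] = 8 + 8 = 16) = -4 (attained at k = 0)
  C[1][2] = min over k of (A[1][0] + B[0][2] = -3 + -3 = -6, A[1][1] + B[1][2] = 4 + -1 = 3, A[1][2] + B[2][2] = 8 + 7 = 15) = -6 (attained at k = 0)
  C[2][0] = min over k of (A[2][0] + B[0][0] = 3 + 7 = 10, A[2][1] + B[1][0] = 9 + 8 = 17, A[2][2] + B[2][0] = 10 + 6 = 16) = 10 (attained at k = 0)
  C[2][1] = min over k of (A[2][0] + B[0][1] = 3 + -1 = 2, A[2][1] + B[1][1] = 9 + 6 = 15, A[2][2] + B[2][1] = 10 + 8 = 18) = 2 (attained at k = 0)
  C[2][2] = min over k of (A[2][0] + B[0][2] = 3 + -3 = 0, A[2][1] + B[1][2] = 9 + -1 = 8, A[2][2] + B[2][2] = 10 + 7 = 17) = 0 (attained at k = 0)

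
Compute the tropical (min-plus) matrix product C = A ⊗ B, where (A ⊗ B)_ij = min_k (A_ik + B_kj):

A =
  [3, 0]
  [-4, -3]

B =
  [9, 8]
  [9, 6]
A ⊗ B =
  [9, 6]
  [5, 3]

Apply the min-plus product entry-by-entry:
  C[0][0] = min over k of (A[0][0] + B[0][0] = 3 + 9 = 12, A[0][1] + B[1][0] = 0 + 9 = 9) = 9 (attained at k = 1)
  C[0][1] = min over k of (A[0][0] + B[0][1] = 3 + 8 = 11, A[0][1] + B[1][1] = 0 + 6 = 6) = 6 (attained at k = 1)
  C[1][0] = min over k of (A[1][0] + B[0][0] = -4 + 9 = 5, A[1][1] + B[1][0] = -3 + 9 = 6) = 5 (attained at k = 0)
  C[1][1] = min over k of (A[1][0] + B[0][1] = -4 + 8 = 4, A[1][1] + B[1][1] = -3 + 6 = 3) = 3 (attained at k = 1)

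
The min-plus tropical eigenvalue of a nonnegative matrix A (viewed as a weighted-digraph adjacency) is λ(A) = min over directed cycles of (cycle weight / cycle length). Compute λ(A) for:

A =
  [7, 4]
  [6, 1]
λ(A) = 1

Enumerate directed cycles and compute their means (weight / length). Sample:
  cycle 0 → 0: weight = 7, length = 1, mean = 7/1 ≈ 7.000
  cycle 1 → 1: weight = 1, length = 1, mean = 1/1 ≈ 1.000
  cycle 0 → 1 → 0: weight = 10, length = 2, mean = 10/2 ≈ 5.000
  cycle 1 → 0 → 1: weight = 10, length = 2, mean = 10/2 ≈ 5.000
Minimum mean = 1.000, attained e.g. along the cycle 1 → 1 with weight 1 and length 1. So λ(A) = 1/1 = 1.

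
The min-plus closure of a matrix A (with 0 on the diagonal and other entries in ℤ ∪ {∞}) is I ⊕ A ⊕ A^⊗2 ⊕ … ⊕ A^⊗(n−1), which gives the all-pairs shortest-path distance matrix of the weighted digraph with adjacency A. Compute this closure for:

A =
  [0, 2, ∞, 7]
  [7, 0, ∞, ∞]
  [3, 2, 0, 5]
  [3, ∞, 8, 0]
Closure =
  [0, 2, 15, 7]
  [7, 0, 22, 14]
  [3, 2, 0, 5]
  [3, 5, 8, 0]

This is the Floyd-Warshall all-pairs shortest-path computation. For each intermediate vertex k = 0, 1, …, 3, update dist[i][j] ← min(dist[i][j], dist[i][k] + dist[k][j]). The final matrix gives, for each (i, j), the minimum total weight of any directed path from i to j (possibly empty when i = j).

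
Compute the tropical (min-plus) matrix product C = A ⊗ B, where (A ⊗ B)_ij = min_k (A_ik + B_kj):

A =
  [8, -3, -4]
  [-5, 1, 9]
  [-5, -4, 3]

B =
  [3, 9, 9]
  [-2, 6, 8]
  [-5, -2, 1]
A ⊗ B =
  [-9, -6, -3]
  [-2, 4, 4]
  [-6, 1, 4]

Apply the min-plus product entry-by-entry:
  C[0][0] = min over k of (A[0][0] + B[0][0] = 8 + 3 = 11, A[0][1] + B[1][0] = -3 + -2 = -5, A[0][2] + B[2][0] = -4 + -5 = -9) = -9 (attained at k = 2)
  C[0][1] = min over k of (A[0][0] + B[0][1] = 8 + 9 = 17, A[0][1] + B[1][1] = -3 + 6 = 3, A[0][2] + B[2][1] = -4 + -2 = -6) = -6 (attained at k = 2)
  C[0][2] = min over k of (A[0][0] + B[0][2] = 8 + 9 = 17, A[0][1] + B[1][2] = -3 + 8 = 5, A[0][2] + B[2][2] = -4 + 1 = -3) = -3 (attained at k = 2)
  C[1][0] = min over k of (A[1][0] + B[0][0] = -5 + 3 = -2, A[1][1] + B[1][0] = 1 + -2 = -1, A[1][2] + B[2][0] = 9 + -5 = 4) = -2 (attained at k = 0)
  C[1][1] = min over k of (A[1][0] + B[0][1] = -5 + 9 = 4, A[1][1] + B[1][1] = 1 + 6 = 7, A[1][2] + B[2][1] = 9 + -2 = 7) = 4 (attained at k = 0)
  C[1][2] = min over k of (A[1][0] + B[0][2] = -5 + 9 = 4, A[1][1] + B[1][2] = 1 + 8 = 9, A[1][2] + B[2][2] = 9 + 1 = 10) = 4 (attained at k = 0)
  C[2][0] = min over k of (A[2][0] + B[0][0] = -5 + 3 = -2, A[2][1] + B[1][0] = -4 + -2 = -6, A[2][2] + B[2][0] = 3 + -5 = -2) = -6 (attained at k = 1)
  C[2][1] = min over k of (A[2][0] + B[0][1] = -5 + 9 = 4, A[2][1] + B[1][1] = -4 + 6 = 2, A[2][2] + B[2][1] = 3 + -2 = 1) = 1 (attained at k = 2)
  C[2][2] = min over k of (A[2][0] + B[0][2] = -5 + 9 = 4, A[2][1] + B[1][2] = -4 + 8 = 4, A[2][2] + B[2][2] = 3 + 1 = 4) = 4 (attained at k = 0)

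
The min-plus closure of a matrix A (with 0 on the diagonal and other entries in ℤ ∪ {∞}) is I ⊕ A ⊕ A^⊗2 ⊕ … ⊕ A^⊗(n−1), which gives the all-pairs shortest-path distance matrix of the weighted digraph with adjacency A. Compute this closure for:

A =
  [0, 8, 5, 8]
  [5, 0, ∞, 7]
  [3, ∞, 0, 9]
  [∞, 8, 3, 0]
Closure =
  [0, 8, 5, 8]
  [5, 0, 10, 7]
  [3, 11, 0, 9]
  [6, 8, 3, 0]

This is the Floyd-Warshall all-pairs shortest-path computation. For each intermediate vertex k = 0, 1, …, 3, update dist[i][j] ← min(dist[i][j], dist[i][k] + dist[k][j]). The final matrix gives, for each (i, j), the minimum total weight of any directed path from i to j (possibly empty when i = j).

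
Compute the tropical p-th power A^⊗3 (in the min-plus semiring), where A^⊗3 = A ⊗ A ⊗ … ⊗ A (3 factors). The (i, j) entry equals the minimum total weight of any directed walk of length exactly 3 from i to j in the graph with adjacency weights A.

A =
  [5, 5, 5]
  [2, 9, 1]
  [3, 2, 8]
A^⊗3 =
  [9, 8, 8]
  [5, 9, 4]
  [6, 5, 9]

Each entry (A^⊗3)_ij equals the minimum over all length-3 walks i = v_0 → v_1 → … → v_3 = j of Σ_t A[v_t][v_{t+1}]. For example, for (i, j) = (0, 2) we minimise over 9 possible intermediate vertex sequences; the minimum is 8, attained along the walk 0 → 2 → 1 → 2.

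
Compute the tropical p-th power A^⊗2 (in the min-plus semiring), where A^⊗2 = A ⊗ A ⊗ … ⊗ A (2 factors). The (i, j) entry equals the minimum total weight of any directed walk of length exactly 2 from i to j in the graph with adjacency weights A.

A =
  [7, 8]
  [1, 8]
A^⊗2 =
  [9, 15]
  [8, 9]

Each entry (A^⊗2)_ij equals the minimum over all length-2 walks i = v_0 → v_1 → … → v_2 = j of Σ_t A[v_t][v_{t+1}]. For example, for (i, j) = (0, 1) we minimise over 2 possible intermediate vertex sequences; the minimum is 15, attained along the walk 0 → 0 → 1.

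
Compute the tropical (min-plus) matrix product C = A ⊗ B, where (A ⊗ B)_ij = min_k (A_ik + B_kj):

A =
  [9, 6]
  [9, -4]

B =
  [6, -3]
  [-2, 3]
A ⊗ B =
  [4, 6]
  [-6, -1]

Apply the min-plus product entry-by-entry:
  C[0][0] = min over k of (A[0][0] + B[0][0] = 9 + 6 = 15, A[0][1] + B[1][0] = 6 + -2 = 4) = 4 (attained at k = 1)
  C[0][1] = min over k of (A[0][0] + B[0][1] = 9 + -3 = 6, A[0][1] + B[1][1] = 6 + 3 = 9) = 6 (attained at k = 0)
  C[1][0] = min over k of (A[1][0] + B[0][0] = 9 + 6 = 15, A[1][1] + B[1][0] = -4 + -2 = -6) = -6 (attained at k = 1)
  C[1][1] = min over k of (A[1][0] + B[0][1] = 9 + -3 = 6, A[1][1] + B[1][1] = -4 + 3 = -1) = -1 (attained at k = 1)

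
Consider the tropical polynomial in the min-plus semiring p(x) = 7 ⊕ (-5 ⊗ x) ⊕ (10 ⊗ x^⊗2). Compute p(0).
p(0) = -5

A tropical monomial a ⊗ x^⊗i evaluates to a + i · x. Evaluating each term at x = 0:
  Term 0 contributes 7 + 0 · 0 = 7
  Term 1 contributes -5 + 1 · 0 = -5
  Term 2 contributes 10 + 2 · 0 = 10
p(0) = ⊕ of these = min[7, -5, 10] = -5.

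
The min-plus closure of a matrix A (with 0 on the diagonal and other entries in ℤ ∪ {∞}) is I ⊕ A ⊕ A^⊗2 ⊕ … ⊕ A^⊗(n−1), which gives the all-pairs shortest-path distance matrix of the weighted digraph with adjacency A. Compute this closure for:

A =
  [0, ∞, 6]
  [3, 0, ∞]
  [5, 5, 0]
Closure =
  [0, 11, 6]
  [3, 0, 9]
  [5, 5, 0]

This is the Floyd-Warshall all-pairs shortest-path computation. For each intermediate vertex k = 0, 1, …, 2, update dist[i][j] ← min(dist[i][j], dist[i][k] + dist[k][j]). The final matrix gives, for each (i, j), the minimum total weight of any directed path from i to j (possibly empty when i = j).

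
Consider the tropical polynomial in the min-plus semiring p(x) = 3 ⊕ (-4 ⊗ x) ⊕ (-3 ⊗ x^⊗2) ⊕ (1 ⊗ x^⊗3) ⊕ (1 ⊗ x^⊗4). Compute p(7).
p(7) = 3

A tropical monomial a ⊗ x^⊗i evaluates to a + i · x. Evaluating each term at x = 7:
  Term 0 contributes 3 + 0 · 7 = 3
  Term 1 contributes -4 + 1 · 7 = 3
  Term 2 contributes -3 + 2 · 7 = 11
  Term 3 contributes 1 + 3 · 7 = 22
  Term 4 contributes 1 + 4 · 7 = 29
p(7) = ⊕ of these = min[3, 3, 11, 22, 29] = 3.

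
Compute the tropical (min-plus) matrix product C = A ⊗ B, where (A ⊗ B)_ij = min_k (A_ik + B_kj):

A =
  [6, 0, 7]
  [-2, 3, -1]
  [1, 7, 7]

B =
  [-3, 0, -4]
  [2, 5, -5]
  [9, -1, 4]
A ⊗ B =
  [2, 5, -5]
  [-5, -2, -6]
  [-2, 1, -3]

Apply the min-plus product entry-by-entry:
  C[0][0] = min over k of (A[0][0] + B[0][0] = 6 + -3 = 3, A[0][1] + B[1][0] = 0 + 2 = 2, A[0][2] + B[2][0] = 7 + 9 = 16) = 2 (attained at k = 1)
  C[0][1] = min over k of (A[0][0] + B[0][1] = 6 + 0 = 6, A[0][1] + B[1][1] = 0 + 5 = 5, A[0][2] + B[2][1] = 7 + -1 = 6) = 5 (attained at k = 1)
  C[0][2] = min over k of (A[0][0] + B[0][2] = 6 + -4 = 2, A[0][1] + B[1][2] = 0 + -5 = -5, A[0][2] + B[2][2] = 7 + 4 = 11) = -5 (attained at k = 1)
  C[1][0] = min over k of (A[1][0] + B[0][0] = -2 + -3 = -5, A[1][1] + B[1][0] = 3 + 2 = 5, A[1][2] + B[2][0] = -1 + 9 = 8) = -5 (attained at k = 0)
  C[1][1] = min over k of (A[1][0] + B[0][1] = -2 + 0 = -2, A[1][1] + B[1][1] = 3 + 5 = 8, A[1][2] + B[2][1] = -1 + -1 = -2) = -2 (attained at k = 0)
  C[1][2] = min over k of (A[1][0] + B[0][2] = -2 + -4 = -6, A[1][1] + B[1][2] = 3 + -5 = -2, A[1][2] + B[2][2] = -1 + 4 = 3) = -6 (attained at k = 0)
  C[2][0] = min over k of (A[2][0] + B[0][0] = 1 + -3 = -2, A[2][1] + B[1][0] = 7 + 2 = 9, A[2][2] + B[2][0] = 7 + 9 = 16) = -2 (attained at k = 0)
  C[2][1] = min over k of (A[2][0] + B[0][1] = 1 + 0 = 1, A[2][1] + B[1][1] = 7 + 5 = 12, A[2][2] + B[2][1] = 7 + -1 = 6) = 1 (attained at k = 0)
  C[2][2] = min over k of (A[2][0] + B[0][2] = 1 + -4 = -3, A[2][1] + B[1][2] = 7 + -5 = 2, A[2][2] + B[2][2] = 7 + 4 = 11) = -3 (attained at k = 0)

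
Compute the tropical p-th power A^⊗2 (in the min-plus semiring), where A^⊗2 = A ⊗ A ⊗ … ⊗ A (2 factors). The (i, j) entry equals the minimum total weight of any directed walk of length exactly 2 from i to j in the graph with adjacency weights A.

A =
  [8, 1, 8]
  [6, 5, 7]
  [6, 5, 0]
A^⊗2 =
  [7, 6, 8]
  [11, 7, 7]
  [6, 5, 0]

Each entry (A^⊗2)_ij equals the minimum over all length-2 walks i = v_0 → v_1 → … → v_2 = j of Σ_t A[v_t][v_{t+1}]. For example, for (i, j) = (0, 2) we minimise over 3 possible intermediate vertex sequences; the minimum is 8, attained along the walk 0 → 1 → 2.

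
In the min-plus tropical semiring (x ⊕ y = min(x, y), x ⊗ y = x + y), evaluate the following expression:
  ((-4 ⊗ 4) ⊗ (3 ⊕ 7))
((-4 ⊗ 4) ⊗ (3 ⊕ 7)) = 3

Expand innermost to outermost. Recall ⊕ takes the minimum of its arguments and ⊗ takes their sum. Working out the expression ((-4 ⊗ 4) ⊗ (3 ⊕ 7)) gives 3.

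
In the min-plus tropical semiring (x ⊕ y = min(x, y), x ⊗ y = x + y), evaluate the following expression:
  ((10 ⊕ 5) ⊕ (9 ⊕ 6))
((10 ⊕ 5) ⊕ (9 ⊕ 6)) = 5

Expand innermost to outermost. Recall ⊕ takes the minimum of its arguments and ⊗ takes their sum. Working out the expression ((10 ⊕ 5) ⊕ (9 ⊕ 6)) gives 5.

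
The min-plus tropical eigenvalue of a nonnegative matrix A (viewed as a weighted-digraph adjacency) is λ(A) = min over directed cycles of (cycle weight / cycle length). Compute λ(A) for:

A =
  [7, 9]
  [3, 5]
λ(A) = 5

Enumerate directed cycles and compute their means (weight / length). Sample:
  cycle 0 → 0: weight = 7, length = 1, mean = 7/1 ≈ 7.000
  cycle 1 → 1: weight = 5, length = 1, mean = 5/1 ≈ 5.000
  cycle 0 → 1 → 0: weight = 12, length = 2, mean = 12/2 ≈ 6.000
  cycle 1 → 0 → 1: weight = 12, length = 2, mean = 12/2 ≈ 6.000
Minimum mean = 5.000, attained e.g. along the cycle 1 → 1 with weight 5 and length 1. So λ(A) = 5/1 = 5.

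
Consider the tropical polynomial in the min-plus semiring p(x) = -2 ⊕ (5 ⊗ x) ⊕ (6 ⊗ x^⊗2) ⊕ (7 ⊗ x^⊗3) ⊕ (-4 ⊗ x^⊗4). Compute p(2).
p(2) = -2

A tropical monomial a ⊗ x^⊗i evaluates to a + i · x. Evaluating each term at x = 2:
  Term 0 contributes -2 + 0 · 2 = -2
  Term 1 contributes 5 + 1 · 2 = 7
  Term 2 contributes 6 + 2 · 2 = 10
  Term 3 contributes 7 + 3 · 2 = 13
  Term 4 contributes -4 + 4 · 2 = 4
p(2) = ⊕ of these = min[-2, 7, 10, 13, 4] = -2.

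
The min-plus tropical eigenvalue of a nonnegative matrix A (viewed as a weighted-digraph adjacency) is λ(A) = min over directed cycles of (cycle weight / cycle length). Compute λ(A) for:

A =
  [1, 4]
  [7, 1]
λ(A) = 1

Enumerate directed cycles and compute their means (weight / length). Sample:
  cycle 0 → 0: weight = 1, length = 1, mean = 1/1 ≈ 1.000
  cycle 1 → 1: weight = 1, length = 1, mean = 1/1 ≈ 1.000
  cycle 0 → 1 → 0: weight = 11, length = 2, mean = 11/2 ≈ 5.500
  cycle 1 → 0 → 1: weight = 11, length = 2, mean = 11/2 ≈ 5.500
Minimum mean = 1.000, attained e.g. along the cycle 0 → 0 with weight 1 and length 1. So λ(A) = 1/1 = 1.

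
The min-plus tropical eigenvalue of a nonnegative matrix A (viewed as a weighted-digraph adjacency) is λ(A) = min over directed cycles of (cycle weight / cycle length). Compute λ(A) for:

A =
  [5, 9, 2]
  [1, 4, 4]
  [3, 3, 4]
λ(A) = 2

Enumerate directed cycles and compute their means (weight / length). Sample:
  cycle 0 → 0: weight = 5, length = 1, mean = 5/1 ≈ 5.000
  cycle 1 → 1: weight = 4, length = 1, mean = 4/1 ≈ 4.000
  cycle 2 → 2: weight = 4, length = 1, mean = 4/1 ≈ 4.000
  cycle 0 → 1 → 0: weight = 10, length = 2, mean = 10/2 ≈ 5.000
  cycle 0 → 2 → 0: weight = 5, length = 2, mean = 5/2 ≈ 2.500
  cycle 1 → 0 → 1: weight = 10, length = 2, mean = 10/2 ≈ 5.000
Minimum mean = 2.000, attained e.g. along the cycle 0 → 2 → 1 → 0 with weight 6 and length 3. So λ(A) = 6/3 = 2.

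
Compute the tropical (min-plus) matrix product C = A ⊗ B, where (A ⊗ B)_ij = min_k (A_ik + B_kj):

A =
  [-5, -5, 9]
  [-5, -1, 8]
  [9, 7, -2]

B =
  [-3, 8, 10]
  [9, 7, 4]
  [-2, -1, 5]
A ⊗ B =
  [-8, 2, -1]
  [-8, 3, 3]
  [-4, -3, 3]

Apply the min-plus product entry-by-entry:
  C[0][0] = min over k of (A[0][0] + B[0][0] = -5 + -3 = -8, A[0][1] + B[1][0] = -5 + 9 = 4, A[0][2] + B[2][0] = 9 + -2 = 7) = -8 (attained at k = 0)
  C[0][1] = min over k of (A[0][0] + B[0][1] = -5 + 8 = 3, A[0][1] + B[1][1] = -5 + 7 = 2, A[0][2] + B[2][1] = 9 + -1 = 8) = 2 (attained at k = 1)
  C[0][2] = min over k of (A[0][0] + B[0][2] = -5 + 10 = 5, A[0][1] + B[1][2] = -5 + 4 = -1, A[0][2] + B[2][2] = 9 + 5 = 14) = -1 (attained at k = 1)
  C[1][0] = min over k of (A[1][0] + B[0][0] = -5 + -3 = -8, A[1][1] + B[1][0] = -1 + 9 = 8, A[1][2] + B[2][0] = 8 + -2 = 6) = -8 (attained at k = 0)
  C[1][1] = min over k of (A[1][0] + B[0][1] = -5 + 8 = 3, A[1][1] + B[1][1] = -1 + 7 = 6, A[1][2] + B[2][1] = 8 + -1 = 7) = 3 (attained at k = 0)
  C[1][2] = min over k of (A[1][0] + B[0][2] = -5 + 10 = 5, A[1][1] + B[1][2] = -1 + 4 = 3, A[1][2] + B[2][2] = 8 + 5 = 13) = 3 (attained at k = 1)
  C[2][0] = min over k of (A[2][0] + B[0][0] = 9 + -3 = 6, A[2][1] + B[1][0] = 7 + 9 = 16, A[2][2] + B[2][0] = -2 + -2 = -4) = -4 (attained at k = 2)
  C[2][1] = min over k of (A[2][0] + B[0][1] = 9 + 8 = 17, A[2][1] + B[1][1] = 7 + 7 = 14, A[2][2] + B[2][1] = -2 + -1 = -3) = -3 (attained at k = 2)
  C[2][2] = min over k of (A[2][0] + B[0][2] = 9 + 10 = 19, A[2][1] + B[1][2] = 7 + 4 = 11, A[2][2] + B[2][2] = -2 + 5 = 3) = 3 (attained at k = 2)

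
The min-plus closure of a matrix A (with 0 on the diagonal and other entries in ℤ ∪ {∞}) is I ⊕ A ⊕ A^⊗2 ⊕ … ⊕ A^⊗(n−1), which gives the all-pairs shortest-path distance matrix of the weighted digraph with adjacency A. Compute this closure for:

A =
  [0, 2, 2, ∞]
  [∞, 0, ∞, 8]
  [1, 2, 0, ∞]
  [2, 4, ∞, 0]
Closure =
  [0, 2, 2, 10]
  [10, 0, 12, 8]
  [1, 2, 0, 10]
  [2, 4, 4, 0]

This is the Floyd-Warshall all-pairs shortest-path computation. For each intermediate vertex k = 0, 1, …, 3, update dist[i][j] ← min(dist[i][j], dist[i][k] + dist[k][j]). The final matrix gives, for each (i, j), the minimum total weight of any directed path from i to j (possibly empty when i = j).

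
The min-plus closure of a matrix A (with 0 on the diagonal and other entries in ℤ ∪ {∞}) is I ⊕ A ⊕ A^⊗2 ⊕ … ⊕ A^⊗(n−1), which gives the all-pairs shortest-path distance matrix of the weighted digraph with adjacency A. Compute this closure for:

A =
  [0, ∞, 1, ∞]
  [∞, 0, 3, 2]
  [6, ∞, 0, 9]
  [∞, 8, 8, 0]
Closure =
  [0, 18, 1, 10]
  [9, 0, 3, 2]
  [6, 17, 0, 9]
  [14, 8, 8, 0]

This is the Floyd-Warshall all-pairs shortest-path computation. For each intermediate vertex k = 0, 1, …, 3, update dist[i][j] ← min(dist[i][j], dist[i][k] + dist[k][j]). The final matrix gives, for each (i, j), the minimum total weight of any directed path from i to j (possibly empty when i = j).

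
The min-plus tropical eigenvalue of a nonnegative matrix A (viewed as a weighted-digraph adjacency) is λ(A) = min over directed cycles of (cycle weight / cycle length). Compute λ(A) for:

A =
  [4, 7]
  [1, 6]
λ(A) = 4

Enumerate directed cycles and compute their means (weight / length). Sample:
  cycle 0 → 0: weight = 4, length = 1, mean = 4/1 ≈ 4.000
  cycle 1 → 1: weight = 6, length = 1, mean = 6/1 ≈ 6.000
  cycle 0 → 1 → 0: weight = 8, length = 2, mean = 8/2 ≈ 4.000
  cycle 1 → 0 → 1: weight = 8, length = 2, mean = 8/2 ≈ 4.000
Minimum mean = 4.000, attained e.g. along the cycle 0 → 0 with weight 4 and length 1. So λ(A) = 4/1 = 4.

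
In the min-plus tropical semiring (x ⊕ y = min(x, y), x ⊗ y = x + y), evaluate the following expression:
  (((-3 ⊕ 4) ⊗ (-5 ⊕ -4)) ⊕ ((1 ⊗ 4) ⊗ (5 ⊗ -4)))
(((-3 ⊕ 4) ⊗ (-5 ⊕ -4)) ⊕ ((1 ⊗ 4) ⊗ (5 ⊗ -4))) = -8

Expand innermost to outermost. Recall ⊕ takes the minimum of its arguments and ⊗ takes their sum. Working out the expression (((-3 ⊕ 4) ⊗ (-5 ⊕ -4)) ⊕ ((1 ⊗ 4) ⊗ (5 ⊗ -4))) gives -8.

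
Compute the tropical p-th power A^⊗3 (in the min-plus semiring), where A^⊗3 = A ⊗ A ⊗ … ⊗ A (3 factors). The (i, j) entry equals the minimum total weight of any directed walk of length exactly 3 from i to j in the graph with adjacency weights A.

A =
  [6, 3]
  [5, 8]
A^⊗3 =
  [14, 11]
  [13, 14]

Each entry (A^⊗3)_ij equals the minimum over all length-3 walks i = v_0 → v_1 → … → v_3 = j of Σ_t A[v_t][v_{t+1}]. For example, for (i, j) = (0, 1) we minimise over 4 possible intermediate vertex sequences; the minimum is 11, attained along the walk 0 → 1 → 0 → 1.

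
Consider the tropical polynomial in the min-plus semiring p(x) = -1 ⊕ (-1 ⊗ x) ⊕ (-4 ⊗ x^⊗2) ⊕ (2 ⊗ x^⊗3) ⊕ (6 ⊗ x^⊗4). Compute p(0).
p(0) = -4

A tropical monomial a ⊗ x^⊗i evaluates to a + i · x. Evaluating each term at x = 0:
  Term 0 contributes -1 + 0 · 0 = -1
  Term 1 contributes -1 + 1 · 0 = -1
  Term 2 contributes -4 + 2 · 0 = -4
  Term 3 contributes 2 + 3 · 0 = 2
  Term 4 contributes 6 + 4 · 0 = 6
p(0) = ⊕ of these = min[-1, -1, -4, 2, 6] = -4.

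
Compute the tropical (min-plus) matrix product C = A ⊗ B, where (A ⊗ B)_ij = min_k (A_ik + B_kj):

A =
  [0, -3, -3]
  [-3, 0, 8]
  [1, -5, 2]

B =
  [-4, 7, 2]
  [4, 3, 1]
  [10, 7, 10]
A ⊗ B =
  [-4, 0, -2]
  [-7, 3, -1]
  [-3, -2, -4]

Apply the min-plus product entry-by-entry:
  C[0][0] = min over k of (A[0][0] + B[0][0] = 0 + -4 = -4, A[0][1] + B[1][0] = -3 + 4 = 1, A[0][2] + B[2][0] = -3 + 10 = 7) = -4 (attained at k = 0)
  C[0][1] = min over k of (A[0][0] + B[0][1] = 0 + 7 = 7, A[0][1] + B[1][1] = -3 + 3 = 0, A[0][2] + B[2][1] = -3 + 7 = 4) = 0 (attained at k = 1)
  C[0][2] = min over k of (A[0][0] + B[0][2] = 0 + 2 = 2, A[0][1] + B[1][2] = -3 + 1 = -2, A[0][2] + B[2][2] = -3 + 10 = 7) = -2 (attained at k = 1)
  C[1][0] = min over k of (A[1][0] + B[0][0] = -3 + -4 = -7, A[1][1] + B[1][0] = 0 + 4 = 4, A[1][2] + B[2][0] = 8 + 10 = 18) = -7 (attained at k = 0)
  C[1][1] = min over k of (A[1][0] + B[0][1] = -3 + 7 = 4, A[1][1] + B[1][1] = 0 + 3 = 3, A[1][2] + B[2][1] = 8 + 7 = 15) = 3 (attained at k = 1)
  C[1][2] = min over k of (A[1][0] + B[0][2] = -3 + 2 = -1, A[1][1] + B[1][2] = 0 + 1 = 1, A[1][2] + B[2][2] = 8 + 10 = 18) = -1 (attained at k = 0)
  C[2][0] = min over k of (A[2][0] + B[0][0] = 1 + -4 = -3, A[2][1] + B[1][0] = -5 + 4 = -1, A[2][2] + B[2][0] = 2 + 10 = 12) = -3 (attained at k = 0)
  C[2][1] = min over k of (A[2][0] + B[0][1] = 1 + 7 = 8, A[2][1] + B[1][1] = -5 + 3 = -2, A[2][2] + B[2][1] = 2 + 7 = 9) = -2 (attained at k = 1)
  C[2][2] = min over k of (A[2][0] + B[0][2] = 1 + 2 = 3, A[2][1] + B[1][2] = -5 + 1 = -4, A[2][2] + B[2][2] = 2 + 10 = 12) = -4 (attained at k = 1)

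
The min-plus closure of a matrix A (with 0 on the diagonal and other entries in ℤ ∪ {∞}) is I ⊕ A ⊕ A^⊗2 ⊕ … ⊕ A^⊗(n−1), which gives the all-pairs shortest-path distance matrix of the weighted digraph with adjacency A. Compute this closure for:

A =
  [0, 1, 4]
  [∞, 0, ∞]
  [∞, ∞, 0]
Closure =
  [0, 1, 4]
  [∞, 0, ∞]
  [∞, ∞, 0]

This is the Floyd-Warshall all-pairs shortest-path computation. For each intermediate vertex k = 0, 1, …, 2, update dist[i][j] ← min(dist[i][j], dist[i][k] + dist[k][j]). The final matrix gives, for each (i, j), the minimum total weight of any directed path from i to j (possibly empty when i = j).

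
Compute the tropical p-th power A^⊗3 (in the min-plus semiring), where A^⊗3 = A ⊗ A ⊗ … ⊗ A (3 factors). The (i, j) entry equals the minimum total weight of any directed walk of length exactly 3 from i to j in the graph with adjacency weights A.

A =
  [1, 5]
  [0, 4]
A^⊗3 =
  [3, 7]
  [2, 6]

Each entry (A^⊗3)_ij equals the minimum over all length-3 walks i = v_0 → v_1 → … → v_3 = j of Σ_t A[v_t][v_{t+1}]. For example, for (i, j) = (0, 1) we minimise over 4 possible intermediate vertex sequences; the minimum is 7, attained along the walk 0 → 0 → 0 → 1.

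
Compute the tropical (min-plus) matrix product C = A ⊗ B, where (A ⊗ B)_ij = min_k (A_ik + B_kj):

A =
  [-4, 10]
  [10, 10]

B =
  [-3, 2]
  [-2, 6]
A ⊗ B =
  [-7, -2]
  [7, 12]

Apply the min-plus product entry-by-entry:
  C[0][0] = min over k of (A[0][0] + B[0][0] = -4 + -3 = -7, A[0][1] + B[1][0] = 10 + -2 = 8) = -7 (attained at k = 0)
  C[0][1] = min over k of (A[0][0] + B[0][1] = -4 + 2 = -2, A[0][1] + B[1][1] = 10 + 6 = 16) = -2 (attained at k = 0)
  C[1][0] = min over k of (A[1][0] + B[0][0] = 10 + -3 = 7, A[1][1] + B[1][0] = 10 + -2 = 8) = 7 (attained at k = 0)
  C[1][1] = min over k of (A[1][0] + B[0][1] = 10 + 2 = 12, A[1][1] + B[1][1] = 10 + 6 = 16) = 12 (attained at k = 0)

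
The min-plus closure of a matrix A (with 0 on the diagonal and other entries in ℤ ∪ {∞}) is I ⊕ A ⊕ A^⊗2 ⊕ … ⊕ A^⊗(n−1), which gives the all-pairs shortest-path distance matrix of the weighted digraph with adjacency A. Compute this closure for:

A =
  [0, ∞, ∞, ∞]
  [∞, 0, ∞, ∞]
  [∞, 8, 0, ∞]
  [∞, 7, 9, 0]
Closure =
  [0, ∞, ∞, ∞]
  [∞, 0, ∞, ∞]
  [∞, 8, 0, ∞]
  [∞, 7, 9, 0]

This is the Floyd-Warshall all-pairs shortest-path computation. For each intermediate vertex k = 0, 1, …, 3, update dist[i][j] ← min(dist[i][j], dist[i][k] + dist[k][j]). The final matrix gives, for each (i, j), the minimum total weight of any directed path from i to j (possibly empty when i = j).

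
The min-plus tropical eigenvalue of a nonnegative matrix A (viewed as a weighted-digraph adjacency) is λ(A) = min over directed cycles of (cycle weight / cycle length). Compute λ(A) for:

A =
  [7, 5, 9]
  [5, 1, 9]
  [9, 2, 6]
λ(A) = 1

Enumerate directed cycles and compute their means (weight / length). Sample:
  cycle 0 → 0: weight = 7, length = 1, mean = 7/1 ≈ 7.000
  cycle 1 → 1: weight = 1, length = 1, mean = 1/1 ≈ 1.000
  cycle 2 → 2: weight = 6, length = 1, mean = 6/1 ≈ 6.000
  cycle 0 → 1 → 0: weight = 10, length = 2, mean = 10/2 ≈ 5.000
  cycle 0 → 2 → 0: weight = 18, length = 2, mean = 18/2 ≈ 9.000
  cycle 1 → 0 → 1: weight = 10, length = 2, mean = 10/2 ≈ 5.000
Minimum mean = 1.000, attained e.g. along the cycle 1 → 1 with weight 1 and length 1. So λ(A) = 1/1 = 1.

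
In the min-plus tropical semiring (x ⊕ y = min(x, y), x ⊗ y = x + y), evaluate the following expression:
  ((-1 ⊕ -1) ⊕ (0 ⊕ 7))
((-1 ⊕ -1) ⊕ (0 ⊕ 7)) = -1

Expand innermost to outermost. Recall ⊕ takes the minimum of its arguments and ⊗ takes their sum. Working out the expression ((-1 ⊕ -1) ⊕ (0 ⊕ 7)) gives -1.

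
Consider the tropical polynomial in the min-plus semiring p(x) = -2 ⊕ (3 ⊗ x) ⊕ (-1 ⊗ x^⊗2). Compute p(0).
p(0) = -2

A tropical monomial a ⊗ x^⊗i evaluates to a + i · x. Evaluating each term at x = 0:
  Term 0 contributes -2 + 0 · 0 = -2
  Term 1 contributes 3 + 1 · 0 = 3
  Term 2 contributes -1 + 2 · 0 = -1
p(0) = ⊕ of these = min[-2, 3, -1] = -2.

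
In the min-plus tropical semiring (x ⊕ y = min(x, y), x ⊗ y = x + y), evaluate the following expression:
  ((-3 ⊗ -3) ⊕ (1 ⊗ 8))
((-3 ⊗ -3) ⊕ (1 ⊗ 8)) = -6

Expand innermost to outermost. Recall ⊕ takes the minimum of its arguments and ⊗ takes their sum. Working out the expression ((-3 ⊗ -3) ⊕ (1 ⊗ 8)) gives -6.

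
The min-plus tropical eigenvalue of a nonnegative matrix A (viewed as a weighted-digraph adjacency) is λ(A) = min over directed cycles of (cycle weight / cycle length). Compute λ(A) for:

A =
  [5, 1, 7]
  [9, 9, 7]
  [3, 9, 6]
λ(A) = 11/3

Enumerate directed cycles and compute their means (weight / length). Sample:
  cycle 0 → 0: weight = 5, length = 1, mean = 5/1 ≈ 5.000
  cycle 1 → 1: weight = 9, length = 1, mean = 9/1 ≈ 9.000
  cycle 2 → 2: weight = 6, length = 1, mean = 6/1 ≈ 6.000
  cycle 0 → 1 → 0: weight = 10, length = 2, mean = 10/2 ≈ 5.000
  cycle 0 → 2 → 0: weight = 10, length = 2, mean = 10/2 ≈ 5.000
  cycle 1 → 0 → 1: weight = 10, length = 2, mean = 10/2 ≈ 5.000
Minimum mean = 3.667, attained e.g. along the cycle 0 → 1 → 2 → 0 with weight 11 and length 3. So λ(A) = 11/3 = 11/3.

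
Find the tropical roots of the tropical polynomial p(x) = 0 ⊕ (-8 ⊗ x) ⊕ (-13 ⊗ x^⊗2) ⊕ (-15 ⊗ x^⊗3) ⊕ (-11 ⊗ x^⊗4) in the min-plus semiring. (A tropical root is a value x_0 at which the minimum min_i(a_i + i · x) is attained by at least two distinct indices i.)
Roots: {-4, 2, 5, 8}

Each tropical root is a break point of the lower envelope of the lines y = a_i + i · x (there are 5 lines, with slopes 0, 1, ..., 4). Only the lines that attain the minimum somewhere contribute to roots; other lines are dominated. Here the surviving (envelope) indices are i = 4, i = 3, i = 2, i = 1, i = 0.
Intersections between consecutive envelope lines give the roots: for adjacent envelope indices i < j the intersection is x = (a_i − a_j) / (j − i). Reading off the sorted break points: {-4, 2, 5, 8}.
Verification: at each break x_0, at least two indices attain the minimum of min_i(a_i + i · x_0).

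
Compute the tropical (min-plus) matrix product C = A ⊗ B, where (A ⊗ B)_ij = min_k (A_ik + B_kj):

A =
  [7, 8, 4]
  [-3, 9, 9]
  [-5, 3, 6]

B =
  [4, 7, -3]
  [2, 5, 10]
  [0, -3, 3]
A ⊗ B =
  [4, 1, 4]
  [1, 4, -6]
  [-1, 2, -8]

Apply the min-plus product entry-by-entry:
  C[0][0] = min over k of (A[0][0] + B[0][0] = 7 + 4 = 11, A[0][1] + B[1][0] = 8 + 2 = 10, A[0][2] + B[2][0] = 4 + 0 = 4) = 4 (attained at k = 2)
  C[0][1] = min over k of (A[0][0] + B[0][1] = 7 + 7 = 14, A[0][1] + B[1][1] = 8 + 5 = 13, A[0][2] + B[2][1] = 4 + -3 = 1) = 1 (attained at k = 2)
  C[0][2] = min over k of (A[0][0] + B[0][2] = 7 + -3 = 4, A[0][1] + B[1][2] = 8 + 10 = 18, A[0][2] + B[2][2] = 4 + 3 = 7) = 4 (attained at k = 0)
  C[1][0] = min over k of (A[1][0] + B[0][0] = -3 + 4 = 1, A[1][1] + B[1][0] = 9 + 2 = 11, A[1][2] + B[2][0] = 9 + 0 = 9) = 1 (attained at k = 0)
  C[1][1] = min over k of (A[1][0] + B[0][1] = -3 + 7 = 4, A[1][1] + B[1][1] = 9 + 5 = 14, A[1][2] + B[2][1] = 9 + -3 = 6) = 4 (attained at k = 0)
  C[1][2] = min over k of (A[1][0] + B[0][2] = -3 + -3 = -6, A[1][1] + B[1][2] = 9 + 10 = 19, A[1][2] + B[2][2] = 9 + 3 = 12) = -6 (attained at k = 0)
  C[2][0] = min over k of (A[2][0] + B[0][0] = -5 + 4 = -1, A[2][1] + B[1][0] = 3 + 2 = 5, A[2][2] + B[2][0] = 6 + 0 = 6) = -1 (attained at k = 0)
  C[2][1] = min over k of (A[2][0] + B[0][1] = -5 + 7 = 2, A[2][1] + B[1][1] = 3 + 5 = 8, A[2][2] + B[2][1] = 6 + -3 = 3) = 2 (attained at k = 0)
  C[2][2] = min over k of (A[2][0] + B[0][2] = -5 + -3 = -8, A[2][1] + B[1][2] = 3 + 10 = 13, A[2][2] + B[2][2] = 6 + 3 = 9) = -8 (attained at k = 0)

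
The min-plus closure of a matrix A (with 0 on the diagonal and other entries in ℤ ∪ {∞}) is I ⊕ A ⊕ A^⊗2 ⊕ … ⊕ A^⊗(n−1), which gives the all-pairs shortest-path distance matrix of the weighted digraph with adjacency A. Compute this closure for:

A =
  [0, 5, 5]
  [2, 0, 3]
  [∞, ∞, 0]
Closure =
  [0, 5, 5]
  [2, 0, 3]
  [∞, ∞, 0]

This is the Floyd-Warshall all-pairs shortest-path computation. For each intermediate vertex k = 0, 1, …, 2, update dist[i][j] ← min(dist[i][j], dist[i][k] + dist[k][j]). The final matrix gives, for each (i, j), the minimum total weight of any directed path from i to j (possibly empty when i = j).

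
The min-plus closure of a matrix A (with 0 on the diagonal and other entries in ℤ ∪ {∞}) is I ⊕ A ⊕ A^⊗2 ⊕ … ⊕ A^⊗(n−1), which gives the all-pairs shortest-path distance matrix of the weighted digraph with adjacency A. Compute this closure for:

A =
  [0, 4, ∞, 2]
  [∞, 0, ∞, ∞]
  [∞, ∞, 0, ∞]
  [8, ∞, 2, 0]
Closure =
  [0, 4, 4, 2]
  [∞, 0, ∞, ∞]
  [∞, ∞, 0, ∞]
  [8, 12, 2, 0]

This is the Floyd-Warshall all-pairs shortest-path computation. For each intermediate vertex k = 0, 1, …, 3, update dist[i][j] ← min(dist[i][j], dist[i][k] + dist[k][j]). The final matrix gives, for each (i, j), the minimum total weight of any directed path from i to j (possibly empty when i = j).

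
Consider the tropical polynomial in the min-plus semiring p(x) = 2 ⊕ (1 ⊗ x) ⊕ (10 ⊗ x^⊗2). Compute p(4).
p(4) = 2

A tropical monomial a ⊗ x^⊗i evaluates to a + i · x. Evaluating each term at x = 4:
  Term 0 contributes 2 + 0 · 4 = 2
  Term 1 contributes 1 + 1 · 4 = 5
  Term 2 contributes 10 + 2 · 4 = 18
p(4) = ⊕ of these = min[2, 5, 18] = 2.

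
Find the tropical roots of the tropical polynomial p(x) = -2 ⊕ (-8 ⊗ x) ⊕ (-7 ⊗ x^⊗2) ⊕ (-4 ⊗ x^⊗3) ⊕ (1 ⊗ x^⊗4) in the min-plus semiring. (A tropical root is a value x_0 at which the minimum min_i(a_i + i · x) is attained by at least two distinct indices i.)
Roots: {-5, -3, -1, 6}

Each tropical root is a break point of the lower envelope of the lines y = a_i + i · x (there are 5 lines, with slopes 0, 1, ..., 4). Only the lines that attain the minimum somewhere contribute to roots; other lines are dominated. Here the surviving (envelope) indices are i = 4, i = 3, i = 2, i = 1, i = 0.
Intersections between consecutive envelope lines give the roots: for adjacent envelope indices i < j the intersection is x = (a_i − a_j) / (j − i). Reading off the sorted break points: {-5, -3, -1, 6}.
Verification: at each break x_0, at least two indices attain the minimum of min_i(a_i + i · x_0).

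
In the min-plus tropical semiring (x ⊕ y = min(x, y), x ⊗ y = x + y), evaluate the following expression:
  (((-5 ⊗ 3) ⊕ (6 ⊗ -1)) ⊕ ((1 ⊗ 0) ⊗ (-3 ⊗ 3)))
(((-5 ⊗ 3) ⊕ (6 ⊗ -1)) ⊕ ((1 ⊗ 0) ⊗ (-3 ⊗ 3))) = -2

Expand innermost to outermost. Recall ⊕ takes the minimum of its arguments and ⊗ takes their sum. Working out the expression (((-5 ⊗ 3) ⊕ (6 ⊗ -1)) ⊕ ((1 ⊗ 0) ⊗ (-3 ⊗ 3))) gives -2.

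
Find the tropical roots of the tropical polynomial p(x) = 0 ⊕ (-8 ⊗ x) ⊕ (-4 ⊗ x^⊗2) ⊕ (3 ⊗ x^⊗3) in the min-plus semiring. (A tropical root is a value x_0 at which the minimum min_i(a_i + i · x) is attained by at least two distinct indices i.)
Roots: {-7, -4, 8}

Each tropical root is a break point of the lower envelope of the lines y = a_i + i · x (there are 4 lines, with slopes 0, 1, ..., 3). Only the lines that attain the minimum somewhere contribute to roots; other lines are dominated. Here the surviving (envelope) indices are i = 3, i = 2, i = 1, i = 0.
Intersections between consecutive envelope lines give the roots: for adjacent envelope indices i < j the intersection is x = (a_i − a_j) / (j − i). Reading off the sorted break points: {-7, -4, 8}.
Verification: at each break x_0, at least two indices attain the minimum of min_i(a_i + i · x_0).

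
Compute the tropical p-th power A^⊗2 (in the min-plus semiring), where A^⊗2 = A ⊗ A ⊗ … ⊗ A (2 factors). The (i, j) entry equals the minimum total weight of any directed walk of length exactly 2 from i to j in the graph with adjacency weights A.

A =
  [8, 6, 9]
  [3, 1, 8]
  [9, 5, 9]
A^⊗2 =
  [9, 7, 14]
  [4, 2, 9]
  [8, 6, 13]

Each entry (A^⊗2)_ij equals the minimum over all length-2 walks i = v_0 → v_1 → … → v_2 = j of Σ_t A[v_t][v_{t+1}]. For example, for (i, j) = (0, 2) we minimise over 3 possible intermediate vertex sequences; the minimum is 14, attained along the walk 0 → 1 → 2.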